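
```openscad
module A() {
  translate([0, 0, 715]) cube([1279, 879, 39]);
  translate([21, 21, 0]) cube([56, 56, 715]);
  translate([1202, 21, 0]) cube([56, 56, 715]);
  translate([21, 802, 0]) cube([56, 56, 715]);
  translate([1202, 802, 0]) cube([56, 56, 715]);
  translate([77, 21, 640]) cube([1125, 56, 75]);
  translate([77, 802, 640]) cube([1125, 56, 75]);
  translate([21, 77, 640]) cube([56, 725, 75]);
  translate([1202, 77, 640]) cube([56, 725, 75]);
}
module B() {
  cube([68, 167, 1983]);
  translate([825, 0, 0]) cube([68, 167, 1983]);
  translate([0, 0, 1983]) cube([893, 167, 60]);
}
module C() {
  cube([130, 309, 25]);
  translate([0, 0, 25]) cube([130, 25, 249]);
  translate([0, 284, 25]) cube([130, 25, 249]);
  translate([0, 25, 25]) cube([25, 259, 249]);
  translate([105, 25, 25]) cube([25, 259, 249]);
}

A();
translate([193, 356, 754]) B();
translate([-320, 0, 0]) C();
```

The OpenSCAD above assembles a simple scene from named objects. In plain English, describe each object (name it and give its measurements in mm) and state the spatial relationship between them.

A is a rectangular dining table. The top is 1279×879×39 mm with its upper surface at z = 754 mm. It stands on four 56×56 mm square legs, each inset 21 mm from the nearest pair of top edges, running from the floor to the underside of the top. Four apron rails, 56 mm thick and 75 mm tall, run between adjacent legs with their top edges flush with the underside of the top and their outer faces flush with the legs' outer faces.

B is a rectangular door frame: two vertical jambs of 68×167 mm section, 1983 mm tall, with a clear opening 757 mm wide between their inner faces. A header 60 mm tall and 167 mm deep lies on top of the jambs and spans the full outside width.

C is an open-topped rectangular box: outside dimensions 130×309×274 mm, with a uniform wall and base thickness of 25 mm. The base is a full 130×309 slab on the floor; four walls sit on top of the base. The front and back walls (the −y and +y sides) span the full width; the two side walls fit between them.

The door frame is on top of the table, centred. The open box is on the floor beside the table on its −x side.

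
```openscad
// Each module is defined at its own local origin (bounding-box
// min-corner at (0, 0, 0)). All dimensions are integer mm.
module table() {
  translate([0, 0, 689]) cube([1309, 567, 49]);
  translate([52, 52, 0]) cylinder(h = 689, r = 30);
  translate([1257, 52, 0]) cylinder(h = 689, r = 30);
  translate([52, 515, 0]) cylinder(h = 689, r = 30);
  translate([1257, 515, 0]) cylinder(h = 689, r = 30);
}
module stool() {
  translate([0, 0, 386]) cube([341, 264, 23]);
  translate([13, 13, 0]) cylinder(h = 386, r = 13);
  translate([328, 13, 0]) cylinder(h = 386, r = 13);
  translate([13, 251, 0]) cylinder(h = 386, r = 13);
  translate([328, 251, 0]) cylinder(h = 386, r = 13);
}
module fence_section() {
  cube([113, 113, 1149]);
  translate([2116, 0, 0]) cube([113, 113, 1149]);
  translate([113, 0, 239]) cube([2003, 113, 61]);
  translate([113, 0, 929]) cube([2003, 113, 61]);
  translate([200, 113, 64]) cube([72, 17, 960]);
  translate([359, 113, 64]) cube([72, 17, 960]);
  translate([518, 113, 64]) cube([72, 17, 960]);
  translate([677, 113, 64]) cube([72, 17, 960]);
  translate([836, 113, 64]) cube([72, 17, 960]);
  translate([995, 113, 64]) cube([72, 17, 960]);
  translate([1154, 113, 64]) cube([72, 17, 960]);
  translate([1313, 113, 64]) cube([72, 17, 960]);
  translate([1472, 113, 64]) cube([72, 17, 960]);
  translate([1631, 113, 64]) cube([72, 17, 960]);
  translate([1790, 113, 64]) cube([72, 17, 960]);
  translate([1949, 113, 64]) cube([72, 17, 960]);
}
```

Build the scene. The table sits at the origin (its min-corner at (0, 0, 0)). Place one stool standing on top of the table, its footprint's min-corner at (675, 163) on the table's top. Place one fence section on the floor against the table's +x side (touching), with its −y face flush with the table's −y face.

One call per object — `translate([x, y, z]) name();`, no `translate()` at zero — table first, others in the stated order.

table();
translate([675, 163, 738]) stool();
translate([1309, 0, 0]) fence_section();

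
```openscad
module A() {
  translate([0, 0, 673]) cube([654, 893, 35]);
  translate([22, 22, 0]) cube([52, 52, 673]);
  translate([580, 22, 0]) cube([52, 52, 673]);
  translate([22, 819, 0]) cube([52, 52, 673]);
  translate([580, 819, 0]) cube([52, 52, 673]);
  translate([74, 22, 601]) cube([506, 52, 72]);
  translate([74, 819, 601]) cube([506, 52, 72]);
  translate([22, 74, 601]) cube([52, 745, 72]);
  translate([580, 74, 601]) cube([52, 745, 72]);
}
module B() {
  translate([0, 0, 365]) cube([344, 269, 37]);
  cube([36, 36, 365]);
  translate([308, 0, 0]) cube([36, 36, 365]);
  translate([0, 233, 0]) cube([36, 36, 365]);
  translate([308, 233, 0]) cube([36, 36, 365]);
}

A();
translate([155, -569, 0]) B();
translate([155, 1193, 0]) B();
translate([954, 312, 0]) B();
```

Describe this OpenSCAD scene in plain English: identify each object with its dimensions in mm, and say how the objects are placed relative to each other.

A is a table: top 654 mm (x) × 893 mm (y), 35 mm thick, upper face at z = 708 mm, on four 52×52 mm square legs, each inset 22 mm from the nearest pair of top edges, running from z = 0 to the bottom of the top. Four apron rails, 52 mm thick and 72 mm tall, run between adjacent legs with their top edges flush with the underside of the top and their outer faces flush with the legs' outer faces.

B is a simple wooden stool: a rectangular seat 344 mm (x) by 269 mm (y), 37 mm thick, top face at z = 402 mm, on four square legs, each 36×36 mm in cross-section. The legs rest on z = 0, each flush with a corner of the seat.

Three stools sit around the table at the −y, +y, +x sides.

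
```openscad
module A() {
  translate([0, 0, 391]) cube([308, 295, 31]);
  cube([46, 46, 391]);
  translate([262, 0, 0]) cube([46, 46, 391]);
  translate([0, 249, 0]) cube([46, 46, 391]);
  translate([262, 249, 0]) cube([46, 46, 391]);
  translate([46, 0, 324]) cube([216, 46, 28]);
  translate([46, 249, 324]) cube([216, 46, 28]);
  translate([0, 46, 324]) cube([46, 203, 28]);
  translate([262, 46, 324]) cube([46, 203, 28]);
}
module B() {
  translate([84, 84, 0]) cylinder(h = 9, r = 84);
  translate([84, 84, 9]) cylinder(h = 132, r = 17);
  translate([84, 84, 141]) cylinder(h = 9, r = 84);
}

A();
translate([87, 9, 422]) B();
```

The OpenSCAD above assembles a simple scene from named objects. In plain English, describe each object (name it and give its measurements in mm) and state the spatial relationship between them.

A is a four-legged stool. The seat is a 308×295×31 mm slab whose top surface is at z = 422 mm; four square legs, each 46×46 mm in cross-section, run from the floor (z = 0) to the underside of the seat, each flush with a corner of the seat. Four stretchers, 46 mm wide and 28 mm tall, connect adjacent legs with their undersides at z = 324 mm, each running between the inner faces of the legs it joins and aligned with the legs' outer faces on the other axis.

B is a spool: two coaxial disc flanges of radius 84 mm and thickness 9 mm, joined by a core cylinder of radius 17 mm and height 132 mm. The lower flange rests on z = 0 and the three cylinders share a vertical axis.

The spool is on top of the stool.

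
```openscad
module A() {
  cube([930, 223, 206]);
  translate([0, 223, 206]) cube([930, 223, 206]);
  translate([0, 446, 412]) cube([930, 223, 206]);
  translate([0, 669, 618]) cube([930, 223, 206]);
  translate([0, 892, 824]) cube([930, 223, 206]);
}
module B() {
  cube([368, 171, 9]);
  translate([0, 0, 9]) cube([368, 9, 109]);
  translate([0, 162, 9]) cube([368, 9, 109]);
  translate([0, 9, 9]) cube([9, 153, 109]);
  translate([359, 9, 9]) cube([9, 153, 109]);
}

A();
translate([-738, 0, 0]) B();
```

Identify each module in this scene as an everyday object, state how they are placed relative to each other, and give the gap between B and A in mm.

The open box's nearest face is 370 mm from the staircase's −x face.

A is a staircase. B is an open box. The open box is on the floor beside the staircase on its −x side. The gap between the open box and the staircase is 370 mm.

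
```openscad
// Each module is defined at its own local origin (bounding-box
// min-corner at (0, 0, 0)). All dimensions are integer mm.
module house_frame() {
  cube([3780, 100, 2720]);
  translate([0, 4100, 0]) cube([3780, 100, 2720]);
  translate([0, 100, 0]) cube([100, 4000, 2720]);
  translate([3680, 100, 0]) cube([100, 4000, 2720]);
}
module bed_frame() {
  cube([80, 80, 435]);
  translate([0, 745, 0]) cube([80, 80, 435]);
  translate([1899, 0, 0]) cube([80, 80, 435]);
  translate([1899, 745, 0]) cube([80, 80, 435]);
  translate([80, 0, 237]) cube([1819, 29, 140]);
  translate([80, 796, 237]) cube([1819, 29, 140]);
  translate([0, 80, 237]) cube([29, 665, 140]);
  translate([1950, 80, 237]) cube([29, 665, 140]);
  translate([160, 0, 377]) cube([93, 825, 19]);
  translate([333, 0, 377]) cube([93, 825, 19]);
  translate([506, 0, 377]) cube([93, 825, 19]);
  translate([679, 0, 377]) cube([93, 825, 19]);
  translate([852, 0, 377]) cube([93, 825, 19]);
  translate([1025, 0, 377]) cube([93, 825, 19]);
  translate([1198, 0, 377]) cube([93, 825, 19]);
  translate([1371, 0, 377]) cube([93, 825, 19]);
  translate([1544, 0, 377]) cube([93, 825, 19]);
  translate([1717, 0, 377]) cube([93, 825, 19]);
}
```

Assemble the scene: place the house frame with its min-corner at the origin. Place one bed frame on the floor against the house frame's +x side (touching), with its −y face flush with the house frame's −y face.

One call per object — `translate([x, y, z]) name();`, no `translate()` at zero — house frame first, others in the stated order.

house_frame();
translate([3780, 0, 0]) bed_frame();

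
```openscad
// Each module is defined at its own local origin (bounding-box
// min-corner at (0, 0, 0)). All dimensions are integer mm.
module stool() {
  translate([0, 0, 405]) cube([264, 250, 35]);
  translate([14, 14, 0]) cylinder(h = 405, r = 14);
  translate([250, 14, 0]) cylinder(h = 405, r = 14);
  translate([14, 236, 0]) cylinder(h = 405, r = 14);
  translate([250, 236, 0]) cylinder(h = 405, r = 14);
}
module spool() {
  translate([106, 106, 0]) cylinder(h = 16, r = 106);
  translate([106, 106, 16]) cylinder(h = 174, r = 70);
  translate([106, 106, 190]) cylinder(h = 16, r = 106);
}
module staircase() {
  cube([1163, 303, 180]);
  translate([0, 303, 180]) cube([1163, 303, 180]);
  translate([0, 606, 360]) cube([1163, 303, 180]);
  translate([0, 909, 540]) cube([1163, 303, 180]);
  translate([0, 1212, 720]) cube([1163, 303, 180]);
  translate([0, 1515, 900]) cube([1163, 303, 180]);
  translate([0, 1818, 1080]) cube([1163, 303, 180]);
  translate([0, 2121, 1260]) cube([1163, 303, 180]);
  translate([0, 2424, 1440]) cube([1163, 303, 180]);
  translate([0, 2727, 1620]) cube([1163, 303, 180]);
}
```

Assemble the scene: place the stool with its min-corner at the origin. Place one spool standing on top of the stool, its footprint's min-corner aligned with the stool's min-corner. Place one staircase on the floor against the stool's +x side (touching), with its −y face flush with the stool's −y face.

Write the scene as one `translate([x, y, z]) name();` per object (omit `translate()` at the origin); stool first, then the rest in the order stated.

stool();
translate([0, 0, 440]) spool();
translate([264, 0, 0]) staircase();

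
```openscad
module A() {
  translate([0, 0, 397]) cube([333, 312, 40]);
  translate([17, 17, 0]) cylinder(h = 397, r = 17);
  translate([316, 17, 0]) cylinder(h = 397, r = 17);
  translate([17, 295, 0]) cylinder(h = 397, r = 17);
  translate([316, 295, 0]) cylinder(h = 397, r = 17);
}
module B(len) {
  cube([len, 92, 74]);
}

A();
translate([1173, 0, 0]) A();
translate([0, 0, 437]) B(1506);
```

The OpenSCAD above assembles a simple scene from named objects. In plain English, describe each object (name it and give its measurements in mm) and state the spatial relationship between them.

A is a four-legged stool. The seat is 333×312 mm, 40 mm thick, top at z = 437 mm. It stands on four round legs, each 34 mm in diameter, from z = 0 to the seat underside, each leg's axis is inset half a diameter from the nearest pair of seat edges (so the leg's bounding box is flush with the corner).

B is a rectangular beam 1506 mm long (x), 92 mm deep (y), 74 mm thick (z).

The beam spans the tops of two stools placed 840 mm apart, resting at z = 437 mm.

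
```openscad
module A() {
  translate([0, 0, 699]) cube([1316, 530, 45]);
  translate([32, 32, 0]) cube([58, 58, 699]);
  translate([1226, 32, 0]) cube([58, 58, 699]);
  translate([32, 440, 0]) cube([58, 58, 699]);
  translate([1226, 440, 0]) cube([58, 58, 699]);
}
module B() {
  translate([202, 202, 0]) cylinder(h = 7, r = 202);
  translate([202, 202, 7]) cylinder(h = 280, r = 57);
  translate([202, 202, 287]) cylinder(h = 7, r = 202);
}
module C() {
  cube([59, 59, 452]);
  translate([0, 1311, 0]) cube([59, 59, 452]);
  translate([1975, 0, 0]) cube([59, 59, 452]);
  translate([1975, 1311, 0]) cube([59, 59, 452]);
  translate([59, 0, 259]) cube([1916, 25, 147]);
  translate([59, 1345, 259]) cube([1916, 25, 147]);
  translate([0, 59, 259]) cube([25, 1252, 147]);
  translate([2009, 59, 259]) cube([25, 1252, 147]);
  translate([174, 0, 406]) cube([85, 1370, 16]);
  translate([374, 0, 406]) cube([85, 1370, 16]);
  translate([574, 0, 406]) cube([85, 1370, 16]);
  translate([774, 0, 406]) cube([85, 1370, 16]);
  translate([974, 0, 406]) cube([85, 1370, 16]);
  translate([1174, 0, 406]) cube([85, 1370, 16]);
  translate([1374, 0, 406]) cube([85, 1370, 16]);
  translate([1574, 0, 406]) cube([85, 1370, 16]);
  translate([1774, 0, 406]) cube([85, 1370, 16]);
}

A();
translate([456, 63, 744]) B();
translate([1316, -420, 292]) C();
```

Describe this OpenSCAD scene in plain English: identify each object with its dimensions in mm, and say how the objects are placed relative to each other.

A is a table: top 1316 mm (x) × 530 mm (y), 45 mm thick, upper face at z = 744 mm, on four 58×58 mm square legs, each inset 32 mm from the nearest pair of top edges, running from z = 0 to the bottom of the top.

B is a spool: two coaxial disc flanges of radius 202 mm and thickness 7 mm, joined by a core cylinder of radius 57 mm and height 280 mm. The lower flange rests on z = 0 and the three cylinders share a vertical axis.

C is a bed frame 2034 mm long (x) by 1370 mm wide (y). Four 59×59 mm corner posts, 452 mm tall, at the corners of the footprint. Four rails of 25 mm thickness and 147 mm height run between adjacent posts with their undersides at z = 259 mm, their outer faces flush with the outside of the frame (the two x-running rails run between the posts' inner faces; the two y-running rails run between the posts' inner faces). 9 slats, each 85 mm wide (x) and 16 mm thick, lie across the top of the two x-running rails, running the full 1370 mm width of the frame in y; the slats are evenly spaced along x between the inner faces of the end posts with equal gaps (rounded down to the nearest mm) at the −x end and between each pair — any rounding remainder accumulates at the +x end.

The spool is on top of the table, centred. The bed frame is beside the table with their tops flush at z = 744.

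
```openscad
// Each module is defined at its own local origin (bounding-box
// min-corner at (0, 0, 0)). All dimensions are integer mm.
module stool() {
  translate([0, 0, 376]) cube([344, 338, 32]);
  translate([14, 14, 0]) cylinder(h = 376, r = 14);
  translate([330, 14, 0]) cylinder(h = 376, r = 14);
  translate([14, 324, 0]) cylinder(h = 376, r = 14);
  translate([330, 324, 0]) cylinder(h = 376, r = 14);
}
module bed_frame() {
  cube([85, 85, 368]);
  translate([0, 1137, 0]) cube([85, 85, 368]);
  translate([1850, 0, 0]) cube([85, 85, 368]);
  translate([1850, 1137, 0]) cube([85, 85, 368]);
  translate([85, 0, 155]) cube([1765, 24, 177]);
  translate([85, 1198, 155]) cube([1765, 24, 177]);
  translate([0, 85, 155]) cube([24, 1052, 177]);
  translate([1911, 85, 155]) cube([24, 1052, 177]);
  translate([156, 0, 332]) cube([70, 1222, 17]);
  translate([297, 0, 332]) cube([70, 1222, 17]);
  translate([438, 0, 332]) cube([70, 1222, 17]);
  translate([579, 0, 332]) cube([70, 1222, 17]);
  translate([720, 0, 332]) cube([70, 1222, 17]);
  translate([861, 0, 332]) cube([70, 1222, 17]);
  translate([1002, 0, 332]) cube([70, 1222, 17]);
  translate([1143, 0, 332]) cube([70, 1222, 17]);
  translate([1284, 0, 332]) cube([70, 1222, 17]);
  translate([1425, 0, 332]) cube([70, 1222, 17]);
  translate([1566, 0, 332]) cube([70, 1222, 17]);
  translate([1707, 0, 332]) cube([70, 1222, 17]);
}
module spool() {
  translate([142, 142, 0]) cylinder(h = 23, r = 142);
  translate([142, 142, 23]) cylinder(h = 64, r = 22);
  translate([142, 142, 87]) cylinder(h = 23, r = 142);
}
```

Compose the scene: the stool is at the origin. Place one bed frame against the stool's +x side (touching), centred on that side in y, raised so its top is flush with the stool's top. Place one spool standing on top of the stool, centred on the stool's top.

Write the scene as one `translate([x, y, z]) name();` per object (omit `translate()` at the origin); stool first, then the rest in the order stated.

stool();
translate([344, -442, 40]) bed_frame();
translate([30, 27, 408]) spool();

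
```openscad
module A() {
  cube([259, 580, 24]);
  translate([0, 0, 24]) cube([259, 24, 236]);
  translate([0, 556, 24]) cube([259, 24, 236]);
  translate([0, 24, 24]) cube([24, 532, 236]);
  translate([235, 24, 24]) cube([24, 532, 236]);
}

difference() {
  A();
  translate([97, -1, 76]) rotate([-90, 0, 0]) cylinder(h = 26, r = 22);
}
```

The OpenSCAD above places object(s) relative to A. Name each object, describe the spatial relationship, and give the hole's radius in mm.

The subtracted cylinder has r = 22 mm.

A is an open box. The open box has a circular hole through its front wall. The hole's radius is 22 mm.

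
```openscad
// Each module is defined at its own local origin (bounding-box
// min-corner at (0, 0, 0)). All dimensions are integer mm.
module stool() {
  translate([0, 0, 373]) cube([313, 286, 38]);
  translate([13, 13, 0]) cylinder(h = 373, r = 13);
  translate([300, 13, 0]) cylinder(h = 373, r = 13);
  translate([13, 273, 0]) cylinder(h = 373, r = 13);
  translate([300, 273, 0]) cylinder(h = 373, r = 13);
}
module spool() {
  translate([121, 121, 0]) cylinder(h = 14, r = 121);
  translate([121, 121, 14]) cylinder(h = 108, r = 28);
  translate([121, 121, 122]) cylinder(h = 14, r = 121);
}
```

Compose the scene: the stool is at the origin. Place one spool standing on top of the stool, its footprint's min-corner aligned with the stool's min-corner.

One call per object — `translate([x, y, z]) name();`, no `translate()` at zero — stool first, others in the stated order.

stool();
translate([0, 0, 411]) spool();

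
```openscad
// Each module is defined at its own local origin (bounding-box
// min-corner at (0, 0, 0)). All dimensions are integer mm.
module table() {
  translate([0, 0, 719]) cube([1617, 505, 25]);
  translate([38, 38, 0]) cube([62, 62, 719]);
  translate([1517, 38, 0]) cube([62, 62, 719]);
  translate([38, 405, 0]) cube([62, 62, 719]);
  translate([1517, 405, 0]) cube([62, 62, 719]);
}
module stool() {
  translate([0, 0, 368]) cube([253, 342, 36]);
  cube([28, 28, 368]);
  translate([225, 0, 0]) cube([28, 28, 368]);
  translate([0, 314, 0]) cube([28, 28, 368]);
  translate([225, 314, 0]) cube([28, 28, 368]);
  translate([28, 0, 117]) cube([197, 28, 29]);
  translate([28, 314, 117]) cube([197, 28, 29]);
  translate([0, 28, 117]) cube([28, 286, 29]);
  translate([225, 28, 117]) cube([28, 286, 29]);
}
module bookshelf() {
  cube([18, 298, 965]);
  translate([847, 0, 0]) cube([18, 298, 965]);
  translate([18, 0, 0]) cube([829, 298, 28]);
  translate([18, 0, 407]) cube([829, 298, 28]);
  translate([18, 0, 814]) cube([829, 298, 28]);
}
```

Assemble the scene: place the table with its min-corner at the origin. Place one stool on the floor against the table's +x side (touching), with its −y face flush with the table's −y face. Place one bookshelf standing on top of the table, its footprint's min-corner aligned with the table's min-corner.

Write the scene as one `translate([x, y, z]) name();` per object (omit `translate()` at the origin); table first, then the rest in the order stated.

table();
translate([1617, 0, 0]) stool();
translate([0, 0, 744]) bookshelf();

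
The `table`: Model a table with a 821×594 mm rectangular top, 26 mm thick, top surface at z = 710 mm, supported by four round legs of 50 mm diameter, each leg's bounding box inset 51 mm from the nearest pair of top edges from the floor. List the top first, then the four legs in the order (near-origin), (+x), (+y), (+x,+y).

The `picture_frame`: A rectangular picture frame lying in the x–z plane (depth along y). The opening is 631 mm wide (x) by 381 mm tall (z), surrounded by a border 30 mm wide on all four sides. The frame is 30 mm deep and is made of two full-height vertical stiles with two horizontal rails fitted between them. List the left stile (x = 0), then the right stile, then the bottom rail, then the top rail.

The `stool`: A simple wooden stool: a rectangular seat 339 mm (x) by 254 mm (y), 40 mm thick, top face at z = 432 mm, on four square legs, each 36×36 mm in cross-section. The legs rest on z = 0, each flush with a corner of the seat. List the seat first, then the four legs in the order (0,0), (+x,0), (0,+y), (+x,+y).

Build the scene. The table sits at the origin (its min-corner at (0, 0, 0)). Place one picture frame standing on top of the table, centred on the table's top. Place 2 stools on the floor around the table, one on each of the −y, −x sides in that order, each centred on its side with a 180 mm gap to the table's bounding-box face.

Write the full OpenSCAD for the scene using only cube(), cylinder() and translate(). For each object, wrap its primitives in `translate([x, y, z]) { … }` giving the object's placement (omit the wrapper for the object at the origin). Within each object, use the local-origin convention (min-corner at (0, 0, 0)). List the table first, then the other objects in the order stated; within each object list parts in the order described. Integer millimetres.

translate([0, 0, 684]) cube([821, 594, 26]);
translate([76, 76, 0]) cylinder(h = 684, r = 25);
translate([745, 76, 0]) cylinder(h = 684, r = 25);
translate([76, 518, 0]) cylinder(h = 684, r = 25);
translate([745, 518, 0]) cylinder(h = 684, r = 25);
translate([65, 282, 710]) {
  cube([30, 30, 441]);
  translate([661, 0, 0]) cube([30, 30, 441]);
  translate([30, 0, 0]) cube([631, 30, 30]);
  translate([30, 0, 411]) cube([631, 30, 30]);
}
translate([241, -434, 0]) {
  translate([0, 0, 392]) cube([339, 254, 40]);
  cube([36, 36, 392]);
  translate([303, 0, 0]) cube([36, 36, 392]);
  translate([0, 218, 0]) cube([36, 36, 392]);
  translate([303, 218, 0]) cube([36, 36, 392]);
}
translate([-519, 170, 0]) {
  translate([0, 0, 392]) cube([339, 254, 40]);
  cube([36, 36, 392]);
  translate([303, 0, 0]) cube([36, 36, 392]);
  translate([0, 218, 0]) cube([36, 36, 392]);
  translate([303, 218, 0]) cube([36, 36, 392]);
}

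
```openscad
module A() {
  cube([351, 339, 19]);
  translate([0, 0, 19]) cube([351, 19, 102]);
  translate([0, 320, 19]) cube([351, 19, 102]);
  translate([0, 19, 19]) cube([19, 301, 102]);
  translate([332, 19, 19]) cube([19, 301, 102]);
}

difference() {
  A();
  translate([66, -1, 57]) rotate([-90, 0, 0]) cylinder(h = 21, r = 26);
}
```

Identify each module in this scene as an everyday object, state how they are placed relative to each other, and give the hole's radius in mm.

The subtracted cylinder has r = 26 mm.

A is an open box. The open box has a circular hole through its front wall. The hole's radius is 26 mm.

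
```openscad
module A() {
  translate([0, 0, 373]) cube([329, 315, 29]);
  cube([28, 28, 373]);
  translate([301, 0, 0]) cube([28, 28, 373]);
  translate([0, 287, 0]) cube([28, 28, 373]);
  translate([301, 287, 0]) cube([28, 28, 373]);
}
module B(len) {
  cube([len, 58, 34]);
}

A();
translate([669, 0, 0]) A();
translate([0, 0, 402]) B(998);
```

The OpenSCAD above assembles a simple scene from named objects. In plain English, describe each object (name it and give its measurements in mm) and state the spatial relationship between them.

A is a four-legged stool. The seat is 329×315 mm, 29 mm thick, top at z = 402 mm. It stands on four square legs, each 28×28 mm in cross-section, from z = 0 to the seat underside, each flush with a corner of the seat.

B is a rectangular beam 998 mm long (x), 58 mm deep (y), 34 mm thick (z).

The beam spans the tops of two stools placed 340 mm apart, resting at z = 402 mm.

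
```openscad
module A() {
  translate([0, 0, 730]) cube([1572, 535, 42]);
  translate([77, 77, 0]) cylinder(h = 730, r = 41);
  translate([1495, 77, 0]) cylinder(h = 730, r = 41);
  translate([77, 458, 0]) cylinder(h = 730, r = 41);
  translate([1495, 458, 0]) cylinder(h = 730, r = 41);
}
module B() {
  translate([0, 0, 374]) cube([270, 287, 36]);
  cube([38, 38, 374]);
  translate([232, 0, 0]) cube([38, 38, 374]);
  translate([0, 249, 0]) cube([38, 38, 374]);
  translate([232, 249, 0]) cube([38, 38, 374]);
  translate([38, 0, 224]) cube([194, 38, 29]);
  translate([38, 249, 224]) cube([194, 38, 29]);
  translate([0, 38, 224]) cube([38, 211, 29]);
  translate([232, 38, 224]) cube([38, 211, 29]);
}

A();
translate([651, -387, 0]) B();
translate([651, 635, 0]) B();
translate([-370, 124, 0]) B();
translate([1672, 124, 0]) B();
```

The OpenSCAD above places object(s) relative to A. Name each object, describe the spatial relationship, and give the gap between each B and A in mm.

A is a table. B is a stool. Four stools sit around the table at the −y, +y, −x, +x sides. The gap between each stool and the table is 100 mm.

Each stool's nearest face is 100 mm from the table's bounding box.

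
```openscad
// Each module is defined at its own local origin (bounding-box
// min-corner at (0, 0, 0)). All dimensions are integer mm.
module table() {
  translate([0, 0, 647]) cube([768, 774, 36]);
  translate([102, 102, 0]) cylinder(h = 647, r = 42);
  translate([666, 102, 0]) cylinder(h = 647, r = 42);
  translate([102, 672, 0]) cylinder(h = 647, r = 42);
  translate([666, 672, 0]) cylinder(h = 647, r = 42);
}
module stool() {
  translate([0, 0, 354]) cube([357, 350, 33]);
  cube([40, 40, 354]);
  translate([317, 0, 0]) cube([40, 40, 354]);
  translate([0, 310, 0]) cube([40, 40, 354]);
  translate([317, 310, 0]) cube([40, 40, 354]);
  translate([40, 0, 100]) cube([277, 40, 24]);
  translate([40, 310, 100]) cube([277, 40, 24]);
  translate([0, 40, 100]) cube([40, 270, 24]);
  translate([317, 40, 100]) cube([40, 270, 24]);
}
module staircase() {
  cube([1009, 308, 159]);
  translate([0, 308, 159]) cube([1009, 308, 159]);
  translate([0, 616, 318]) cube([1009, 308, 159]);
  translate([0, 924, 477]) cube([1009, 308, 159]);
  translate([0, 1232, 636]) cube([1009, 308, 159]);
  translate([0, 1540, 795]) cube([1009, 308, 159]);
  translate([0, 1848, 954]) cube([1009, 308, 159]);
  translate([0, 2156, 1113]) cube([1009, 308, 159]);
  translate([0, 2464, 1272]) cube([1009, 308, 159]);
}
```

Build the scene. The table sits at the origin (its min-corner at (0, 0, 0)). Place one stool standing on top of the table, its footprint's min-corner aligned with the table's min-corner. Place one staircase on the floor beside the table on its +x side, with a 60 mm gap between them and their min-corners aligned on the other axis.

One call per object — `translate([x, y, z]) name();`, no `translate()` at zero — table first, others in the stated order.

table();
translate([0, 0, 683]) stool();
translate([828, 0, 0]) staircase();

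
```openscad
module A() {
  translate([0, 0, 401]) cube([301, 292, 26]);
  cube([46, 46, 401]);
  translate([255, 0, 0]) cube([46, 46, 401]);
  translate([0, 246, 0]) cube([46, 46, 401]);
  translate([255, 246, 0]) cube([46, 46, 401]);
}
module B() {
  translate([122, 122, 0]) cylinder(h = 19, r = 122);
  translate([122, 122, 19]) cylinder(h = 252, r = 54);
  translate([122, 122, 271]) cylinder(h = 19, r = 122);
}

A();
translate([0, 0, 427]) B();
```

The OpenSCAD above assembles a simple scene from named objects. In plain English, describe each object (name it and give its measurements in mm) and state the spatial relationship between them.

A is a four-legged stool. The seat is a 301×292×26 mm slab whose top surface is at z = 427 mm; four square legs, each 46×46 mm in cross-section, run from the floor (z = 0) to the underside of the seat, each flush with a corner of the seat.

B is a spool: two coaxial disc flanges of radius 122 mm and thickness 19 mm, joined by a core cylinder of radius 54 mm and height 252 mm. The lower flange rests on z = 0 and the three cylinders share a vertical axis.

The spool is on top of the stool.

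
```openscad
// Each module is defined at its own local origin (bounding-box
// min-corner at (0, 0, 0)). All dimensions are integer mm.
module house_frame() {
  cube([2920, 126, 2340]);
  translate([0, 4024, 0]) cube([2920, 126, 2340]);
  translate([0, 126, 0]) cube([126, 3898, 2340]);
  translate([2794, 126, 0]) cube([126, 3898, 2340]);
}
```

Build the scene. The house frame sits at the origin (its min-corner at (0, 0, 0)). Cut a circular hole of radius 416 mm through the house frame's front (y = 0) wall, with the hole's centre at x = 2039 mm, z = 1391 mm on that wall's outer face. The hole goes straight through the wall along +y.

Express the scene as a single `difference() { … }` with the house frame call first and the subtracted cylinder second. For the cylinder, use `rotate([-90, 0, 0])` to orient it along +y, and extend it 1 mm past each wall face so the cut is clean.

difference() {
  house_frame();
  translate([2039, -1, 1391]) rotate([-90, 0, 0]) cylinder(h = 128, r = 416);
}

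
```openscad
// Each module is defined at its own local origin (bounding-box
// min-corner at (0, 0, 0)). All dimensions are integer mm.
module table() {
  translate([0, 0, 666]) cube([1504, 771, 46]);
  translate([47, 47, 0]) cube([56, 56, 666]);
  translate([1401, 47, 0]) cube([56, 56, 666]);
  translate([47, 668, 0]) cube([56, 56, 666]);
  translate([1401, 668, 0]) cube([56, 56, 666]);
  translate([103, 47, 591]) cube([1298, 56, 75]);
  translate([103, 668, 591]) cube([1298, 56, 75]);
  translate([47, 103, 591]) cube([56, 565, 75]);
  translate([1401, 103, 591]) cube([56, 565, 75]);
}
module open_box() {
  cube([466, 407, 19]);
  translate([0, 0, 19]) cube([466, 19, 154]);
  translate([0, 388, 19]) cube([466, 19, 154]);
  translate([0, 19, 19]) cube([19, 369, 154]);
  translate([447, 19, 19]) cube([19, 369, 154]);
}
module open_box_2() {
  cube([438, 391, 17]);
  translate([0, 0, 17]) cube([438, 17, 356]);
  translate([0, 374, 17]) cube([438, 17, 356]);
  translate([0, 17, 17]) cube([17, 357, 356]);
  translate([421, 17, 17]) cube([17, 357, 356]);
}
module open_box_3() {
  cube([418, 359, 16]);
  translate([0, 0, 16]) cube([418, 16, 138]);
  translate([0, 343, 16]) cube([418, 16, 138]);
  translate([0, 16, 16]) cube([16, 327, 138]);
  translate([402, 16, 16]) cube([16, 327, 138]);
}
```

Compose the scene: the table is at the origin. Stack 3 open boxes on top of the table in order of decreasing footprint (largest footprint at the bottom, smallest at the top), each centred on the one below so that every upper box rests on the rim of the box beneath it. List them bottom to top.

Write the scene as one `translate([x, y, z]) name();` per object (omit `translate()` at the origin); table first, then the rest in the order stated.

table();
translate([519, 182, 712]) open_box();
translate([533, 190, 885]) open_box_2();
translate([543, 206, 1258]) open_box_3();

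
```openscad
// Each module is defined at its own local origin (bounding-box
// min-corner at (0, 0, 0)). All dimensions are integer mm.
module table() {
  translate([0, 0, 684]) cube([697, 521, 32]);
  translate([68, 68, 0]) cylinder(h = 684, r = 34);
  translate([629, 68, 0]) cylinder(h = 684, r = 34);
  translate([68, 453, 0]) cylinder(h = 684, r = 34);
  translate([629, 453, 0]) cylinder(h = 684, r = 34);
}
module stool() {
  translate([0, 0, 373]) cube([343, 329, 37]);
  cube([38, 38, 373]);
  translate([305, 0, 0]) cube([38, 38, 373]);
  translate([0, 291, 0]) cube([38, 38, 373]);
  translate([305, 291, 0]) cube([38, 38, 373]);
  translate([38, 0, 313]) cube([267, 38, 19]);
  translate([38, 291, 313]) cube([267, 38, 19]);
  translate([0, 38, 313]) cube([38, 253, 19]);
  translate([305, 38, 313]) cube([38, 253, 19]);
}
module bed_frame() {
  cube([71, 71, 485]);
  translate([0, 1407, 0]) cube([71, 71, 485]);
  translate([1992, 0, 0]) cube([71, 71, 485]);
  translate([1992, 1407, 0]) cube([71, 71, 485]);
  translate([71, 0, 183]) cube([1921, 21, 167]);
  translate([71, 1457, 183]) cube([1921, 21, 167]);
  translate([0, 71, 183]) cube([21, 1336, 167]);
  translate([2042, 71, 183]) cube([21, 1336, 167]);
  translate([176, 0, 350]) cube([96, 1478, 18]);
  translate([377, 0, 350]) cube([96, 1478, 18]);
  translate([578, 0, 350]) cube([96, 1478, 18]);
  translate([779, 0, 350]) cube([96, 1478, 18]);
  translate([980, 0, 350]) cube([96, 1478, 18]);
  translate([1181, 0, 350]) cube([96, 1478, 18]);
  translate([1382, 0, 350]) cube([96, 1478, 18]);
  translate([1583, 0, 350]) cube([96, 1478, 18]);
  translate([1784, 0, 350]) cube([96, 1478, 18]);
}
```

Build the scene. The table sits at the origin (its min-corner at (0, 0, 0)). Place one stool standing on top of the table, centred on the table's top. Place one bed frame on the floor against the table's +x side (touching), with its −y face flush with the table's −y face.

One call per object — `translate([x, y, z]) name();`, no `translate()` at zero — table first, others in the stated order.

table();
translate([177, 96, 716]) stool();
translate([697, 0, 0]) bed_frame();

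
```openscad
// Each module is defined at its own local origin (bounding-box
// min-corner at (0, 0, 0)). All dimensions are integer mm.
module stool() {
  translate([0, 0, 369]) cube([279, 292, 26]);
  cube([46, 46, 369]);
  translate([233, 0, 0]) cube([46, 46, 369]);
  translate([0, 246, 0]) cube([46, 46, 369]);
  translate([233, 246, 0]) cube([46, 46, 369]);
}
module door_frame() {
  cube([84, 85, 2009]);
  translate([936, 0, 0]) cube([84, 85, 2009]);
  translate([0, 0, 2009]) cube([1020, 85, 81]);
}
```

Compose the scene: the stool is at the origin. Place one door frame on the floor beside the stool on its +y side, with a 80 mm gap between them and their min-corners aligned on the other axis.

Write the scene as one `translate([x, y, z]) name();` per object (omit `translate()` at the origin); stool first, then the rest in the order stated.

stool();
translate([0, 372, 0]) door_frame();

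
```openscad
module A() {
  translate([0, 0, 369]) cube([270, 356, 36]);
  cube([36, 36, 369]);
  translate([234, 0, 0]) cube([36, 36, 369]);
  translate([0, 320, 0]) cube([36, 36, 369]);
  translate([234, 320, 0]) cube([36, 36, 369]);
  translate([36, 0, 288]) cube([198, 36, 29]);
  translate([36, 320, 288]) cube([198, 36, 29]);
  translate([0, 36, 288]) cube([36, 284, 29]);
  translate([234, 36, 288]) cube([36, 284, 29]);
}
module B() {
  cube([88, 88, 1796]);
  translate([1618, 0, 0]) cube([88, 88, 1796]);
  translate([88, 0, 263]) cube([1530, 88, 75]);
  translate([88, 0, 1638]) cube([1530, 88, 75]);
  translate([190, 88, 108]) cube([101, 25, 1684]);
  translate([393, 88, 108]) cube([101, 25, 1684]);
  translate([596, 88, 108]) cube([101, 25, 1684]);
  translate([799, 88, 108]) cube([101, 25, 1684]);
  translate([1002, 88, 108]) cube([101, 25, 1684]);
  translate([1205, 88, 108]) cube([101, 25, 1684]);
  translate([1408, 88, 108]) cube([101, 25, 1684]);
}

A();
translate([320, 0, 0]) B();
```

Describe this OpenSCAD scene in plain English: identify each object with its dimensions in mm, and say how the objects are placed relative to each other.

A is a four-legged stool. The seat is 270×356 mm, 36 mm thick, top at z = 405 mm. It stands on four square legs, each 36×36 mm in cross-section, from z = 0 to the seat underside, each flush with a corner of the seat. Four stretchers, 36 mm wide and 29 mm tall, connect adjacent legs with their undersides at z = 288 mm, each running between the inner faces of the legs it joins and aligned with the legs' outer faces on the other axis.

B is a fence section. Two 88×88 mm posts, 1796 mm tall, stand on the floor with a clear span of 1530 mm between their inner faces. Two horizontal rails of 88×75 mm section span the gap between the posts with their undersides at z = 263 mm and z = 1638 mm, flush with the posts' −y face. 7 pickets, each 101 mm wide, 25 mm thick and 1684 mm tall, are fixed to the +y face of the rails with their bottoms at z = 108 mm, evenly spaced across the span with equal gaps (rounded down to the nearest mm) at the −x end and between each pair — any rounding remainder accumulates at the +x end.

The fence section is on the floor beside the stool on its +x side.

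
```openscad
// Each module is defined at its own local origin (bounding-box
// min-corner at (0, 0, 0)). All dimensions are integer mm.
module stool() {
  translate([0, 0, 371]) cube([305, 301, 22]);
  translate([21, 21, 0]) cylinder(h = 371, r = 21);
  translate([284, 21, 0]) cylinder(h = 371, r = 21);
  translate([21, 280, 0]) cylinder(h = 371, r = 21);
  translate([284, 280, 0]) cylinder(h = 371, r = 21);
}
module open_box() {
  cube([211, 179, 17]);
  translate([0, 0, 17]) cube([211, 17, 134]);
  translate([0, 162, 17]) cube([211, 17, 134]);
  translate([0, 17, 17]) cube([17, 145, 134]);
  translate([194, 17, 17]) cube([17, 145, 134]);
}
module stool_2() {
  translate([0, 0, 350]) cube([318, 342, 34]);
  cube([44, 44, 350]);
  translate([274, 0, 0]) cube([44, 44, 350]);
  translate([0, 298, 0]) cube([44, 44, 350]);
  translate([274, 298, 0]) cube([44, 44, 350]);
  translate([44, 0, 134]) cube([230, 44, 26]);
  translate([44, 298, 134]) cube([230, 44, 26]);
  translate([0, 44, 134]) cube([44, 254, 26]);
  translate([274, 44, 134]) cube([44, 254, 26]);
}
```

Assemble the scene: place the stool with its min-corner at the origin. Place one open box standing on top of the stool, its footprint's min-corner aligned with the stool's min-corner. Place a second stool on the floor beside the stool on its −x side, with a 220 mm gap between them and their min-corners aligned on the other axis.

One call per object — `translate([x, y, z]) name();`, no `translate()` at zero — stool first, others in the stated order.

stool();
translate([0, 0, 393]) open_box();
translate([-538, 0, 0]) stool_2();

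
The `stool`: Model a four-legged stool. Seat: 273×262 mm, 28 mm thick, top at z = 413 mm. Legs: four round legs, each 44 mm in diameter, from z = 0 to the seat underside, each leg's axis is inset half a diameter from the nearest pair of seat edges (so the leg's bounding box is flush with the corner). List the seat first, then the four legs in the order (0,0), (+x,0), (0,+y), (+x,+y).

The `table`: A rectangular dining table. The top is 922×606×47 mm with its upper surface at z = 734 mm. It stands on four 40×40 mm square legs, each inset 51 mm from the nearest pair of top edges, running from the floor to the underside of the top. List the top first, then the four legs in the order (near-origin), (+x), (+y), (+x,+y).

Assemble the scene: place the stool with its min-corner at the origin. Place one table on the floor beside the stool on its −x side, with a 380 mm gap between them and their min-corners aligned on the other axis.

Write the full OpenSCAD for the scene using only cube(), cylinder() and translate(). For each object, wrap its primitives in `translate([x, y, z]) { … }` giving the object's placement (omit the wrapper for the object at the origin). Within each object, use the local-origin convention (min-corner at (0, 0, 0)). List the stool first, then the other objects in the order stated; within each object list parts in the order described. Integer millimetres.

translate([0, 0, 385]) cube([273, 262, 28]);
translate([22, 22, 0]) cylinder(h = 385, r = 22);
translate([251, 22, 0]) cylinder(h = 385, r = 22);
translate([22, 240, 0]) cylinder(h = 385, r = 22);
translate([251, 240, 0]) cylinder(h = 385, r = 22);
translate([-1302, 0, 0]) {
  translate([0, 0, 687]) cube([922, 606, 47]);
  translate([51, 51, 0]) cube([40, 40, 687]);
  translate([831, 51, 0]) cube([40, 40, 687]);
  translate([51, 515, 0]) cube([40, 40, 687]);
  translate([831, 515, 0]) cube([40, 40, 687]);
}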